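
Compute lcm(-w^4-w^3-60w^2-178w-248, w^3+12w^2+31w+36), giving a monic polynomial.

Repeated division with remainder:
  -w^4-w^3-60w^2-178w-248 = (-w+11)(w^3+12w^2+31w+36) + (-161w^2-483w-644)
  w^3+12w^2+31w+36 = (-(1/161)w-9/161)(-161w^2-483w-644) + (0)
Last nonzero remainder: -161w^2-483w-644. Dividing through by -161 gives the monic gcd w^2+3w+4.
Then lcm(f, g) = f·g / gcd(f, g); expanding and making the result monic gives the answer.

w^5+10w^4+69w^3+718w^2+1850w+2232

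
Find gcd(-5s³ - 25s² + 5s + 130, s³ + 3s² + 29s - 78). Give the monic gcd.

Apply the Euclidean algorithm:
  -5s³ - 25s² + 5s + 130 = (-5)(s³ + 3s² + 29s - 78) + (-10s² + 150s - 260)
  s³ + 3s² + 29s - 78 = (-(1/10)s - 9/5)(-10s² + 150s - 260) + (273s - 546)
  -10s² + 150s - 260 = (-(10/273)s + 10/21)(273s - 546) + (0)
Last nonzero remainder: 273s - 546. Dividing through by 273 gives the monic gcd s - 2.

s - 2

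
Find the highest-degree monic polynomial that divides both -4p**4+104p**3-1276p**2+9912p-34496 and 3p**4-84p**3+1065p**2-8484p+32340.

p**3-18p**2+175p-1078

By polynomial division,
  -4p**4+104p**3-1276p**2+9912p-34496 = (-4/3)(3p**4-84p**3+1065p**2-8484p+32340) + (-8p**3+144p**2-1400p+8624)
  3p**4-84p**3+1065p**2-8484p+32340 = (-(3/8)p+15/4)(-8p**3+144p**2-1400p+8624) + (0)
Last nonzero remainder: -8p**3+144p**2-1400p+8624. Dividing through by -8 gives the monic gcd p**3-18p**2+175p-1078.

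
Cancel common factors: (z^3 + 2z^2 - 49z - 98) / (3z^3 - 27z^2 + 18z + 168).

(z + 7)/(3z - 12)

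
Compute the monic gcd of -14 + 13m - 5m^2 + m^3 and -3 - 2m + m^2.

Euclidean algorithm in ℚ[m]:
  m^3 - 5m^2 + 13m - 14 = (m - 3)(m^2 - 2m - 3) + (10m - 23)
  m^2 - 2m - 3 = ((1/10)m + 3/100)(10m - 23) + (-231/100)
  10m - 23 = (-(1000/231)m + 2300/231)(-231/100) + (0)
The last nonzero remainder is the constant -231/100, so the polynomials are coprime and gcd = 1.

1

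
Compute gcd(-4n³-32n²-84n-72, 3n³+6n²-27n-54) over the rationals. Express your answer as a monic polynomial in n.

By polynomial division,
  -4n³-32n²-84n-72 = (-4/3)(3n³+6n²-27n-54) + (-24n²-120n-144)
  3n³+6n²-27n-54 = (-(1/8)n+3/8)(-24n²-120n-144) + (0)
Last nonzero remainder: -24n²-120n-144. Dividing through by -24 gives the monic gcd n²+5n+6.

n²+5n+6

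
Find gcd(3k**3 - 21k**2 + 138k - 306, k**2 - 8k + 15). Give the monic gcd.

k - 3

By polynomial division,
  3k**3 - 21k**2 + 138k - 306 = (3k + 3)(k**2 - 8k + 15) + (117k - 351)
  k**2 - 8k + 15 = ((1/117)k - 5/117)(117k - 351) + (0)
Last nonzero remainder: 117k - 351. Dividing through by 117 gives the monic gcd k - 3.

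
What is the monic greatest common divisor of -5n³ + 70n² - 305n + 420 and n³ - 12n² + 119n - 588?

By polynomial division,
  -5n³ + 70n² - 305n + 420 = (-5)(n³ - 12n² + 119n - 588) + (10n² + 290n - 2520)
  n³ - 12n² + 119n - 588 = ((1/10)n - 41/10)(10n² + 290n - 2520) + (1560n - 10920)
  10n² + 290n - 2520 = ((1/156)n + 3/13)(1560n - 10920) + (0)
Last nonzero remainder: 1560n - 10920. Dividing through by 1560 gives the monic gcd n - 7.

n - 7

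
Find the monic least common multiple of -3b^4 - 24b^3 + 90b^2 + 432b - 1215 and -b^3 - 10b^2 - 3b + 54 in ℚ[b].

Apply the Euclidean algorithm:
  -3b^4 - 24b^3 + 90b^2 + 432b - 1215 = (3b - 6)(-b^3 - 10b^2 - 3b + 54) + (39b^2 + 252b - 891)
  -b^3 - 10b^2 - 3b + 54 = (-(1/39)b - 46/507)(39b^2 + 252b - 891) + (-(504/169)b - 4536/169)
  39b^2 + 252b - 891 = (-(2197/168)b + 1859/56)(-(504/169)b - 4536/169) + (0)
Last nonzero remainder: -(504/169)b - 4536/169. Dividing through by -504/169 gives the monic gcd b + 9.
Then lcm(f, g) = f·g / gcd(f, g); expanding and making the result monic gives the answer.

b^6 + 9b^5 - 28b^4 - 222b^3 + 441b^2 + 1269b - 2430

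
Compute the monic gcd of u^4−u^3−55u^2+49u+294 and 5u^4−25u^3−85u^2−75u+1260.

Euclidean algorithm in ℚ[u]:
  u^4−u^3−55u^2+49u+294 = (1/5)(5u^4−25u^3−85u^2−75u+1260) + (4u^3−38u^2+64u+42)
  5u^4−25u^3−85u^2−75u+1260 = ((5/4)u+45/8)(4u^3−38u^2+64u+42) + ((195/4)u^2−(975/2)u+4095/4)
  4u^3−38u^2+64u+42 = ((16/195)u+8/195)((195/4)u^2−(975/2)u+4095/4) + (0)
Last nonzero remainder: (195/4)u^2−(975/2)u+4095/4. Dividing through by 195/4 gives the monic gcd u^2−10u+21.

u^2−10u+21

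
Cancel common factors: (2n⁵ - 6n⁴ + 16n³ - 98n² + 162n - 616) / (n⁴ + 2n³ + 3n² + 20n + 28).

Euclidean algorithm in ℚ[n]:
  2n⁵ - 6n⁴ + 16n³ - 98n² + 162n - 616 = (2n - 10)(n⁴ + 2n³ + 3n² + 20n + 28) + (30n³ - 108n² + 306n - 336)
  n⁴ + 2n³ + 3n² + 20n + 28 = ((1/30)n + 14/75)(30n³ - 108n² + 306n - 336) + ((324/25)n² - (648/25)n + 2268/25)
  30n³ - 108n² + 306n - 336 = ((125/54)n - 100/27)((324/25)n² - (648/25)n + 2268/25) + (0)
Last nonzero remainder: (324/25)n² - (648/25)n + 2268/25. Dividing through by 324/25 gives the monic gcd n² - 2n + 7.
Cancel n² - 2n + 7 from numerator and denominator to get the reduced form.

(2n³ - 2n² - 2n - 88)/(n² + 4n + 4)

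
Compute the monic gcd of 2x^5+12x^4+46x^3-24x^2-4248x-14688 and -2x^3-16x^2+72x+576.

Repeated division with remainder:
  2x^5+12x^4+46x^3-24x^2-4248x-14688 = (-x^2+2x-75)(-2x^3-16x^2+72x+576) + (-792x^2+28512)
  -2x^3-16x^2+72x+576 = ((1/396)x+2/99)(-792x^2+28512) + (0)
Last nonzero remainder: -792x^2+28512. Dividing through by -792 gives the monic gcd x^2-36.

x^2-36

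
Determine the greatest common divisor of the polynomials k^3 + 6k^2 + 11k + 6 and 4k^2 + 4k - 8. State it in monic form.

k + 2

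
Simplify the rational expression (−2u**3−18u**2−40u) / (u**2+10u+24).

(−2u**2−10u)/(u+6)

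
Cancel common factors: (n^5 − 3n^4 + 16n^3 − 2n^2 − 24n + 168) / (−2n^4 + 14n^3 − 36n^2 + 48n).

Euclidean algorithm in ℚ[n]:
  n^5 − 3n^4 + 16n^3 − 2n^2 − 24n + 168 = (−(1/2)n − 2)(−2n^4 + 14n^3 − 36n^2 + 48n) + (26n^3 − 50n^2 + 72n + 168)
  −2n^4 + 14n^3 − 36n^2 + 48n = (−(1/13)n + 66/169)(26n^3 − 50n^2 + 72n + 168) + (−(1848/169)n^2 + (5544/169)n − 11088/169)
  26n^3 − 50n^2 + 72n + 168 = (−(2197/924)n − 169/66)(−(1848/169)n^2 + (5544/169)n − 11088/169) + (0)
Last nonzero remainder: −(1848/169)n^2 + (5544/169)n − 11088/169. Dividing through by −1848/169 gives the monic gcd n^2 − 3n + 6.
Cancel n^2 − 3n + 6 from numerator and denominator to get the reduced form.

(−n^3 − 10n − 28)/(2n^2 − 8n)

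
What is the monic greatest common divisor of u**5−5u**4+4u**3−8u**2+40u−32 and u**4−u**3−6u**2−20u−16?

u**3−2u**2−4u−16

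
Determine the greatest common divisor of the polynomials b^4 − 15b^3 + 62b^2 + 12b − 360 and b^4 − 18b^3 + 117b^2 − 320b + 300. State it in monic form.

b^2 − 11b + 30

By polynomial division,
  b^4 − 15b^3 + 62b^2 + 12b − 360 = (b^4 − 18b^3 + 117b^2 − 320b + 300) + (3b^3 − 55b^2 + 332b − 660)
  b^4 − 18b^3 + 117b^2 − 320b + 300 = ((1/3)b + 1/9)(3b^3 − 55b^2 + 332b − 660) + ((112/9)b^2 − (1232/9)b + 1120/3)
  3b^3 − 55b^2 + 332b − 660 = ((27/112)b − 99/56)((112/9)b^2 − (1232/9)b + 1120/3) + (0)
Last nonzero remainder: (112/9)b^2 − (1232/9)b + 1120/3. Dividing through by 112/9 gives the monic gcd b^2 − 11b + 30.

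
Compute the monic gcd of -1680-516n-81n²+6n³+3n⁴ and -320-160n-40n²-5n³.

By polynomial division,
  3n⁴+6n³-81n²-516n-1680 = (-(3/5)n+18/5)(-5n³-40n²-160n-320) + (-33n²-132n-528)
  -5n³-40n²-160n-320 = ((5/33)n+20/33)(-33n²-132n-528) + (0)
Last nonzero remainder: -33n²-132n-528. Dividing through by -33 gives the monic gcd n²+4n+16.

16+4n+n²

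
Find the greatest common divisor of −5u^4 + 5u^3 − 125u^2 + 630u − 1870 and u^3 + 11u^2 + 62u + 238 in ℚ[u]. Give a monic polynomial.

u^2 + 4u + 34

By polynomial division,
  −5u^4 + 5u^3 − 125u^2 + 630u − 1870 = (−5u + 60)(u^3 + 11u^2 + 62u + 238) + (−475u^2 − 1900u − 16150)
  u^3 + 11u^2 + 62u + 238 = (−(1/475)u − 7/475)(−475u^2 − 1900u − 16150) + (0)
Last nonzero remainder: −475u^2 − 1900u − 16150. Dividing through by −475 gives the monic gcd u^2 + 4u + 34.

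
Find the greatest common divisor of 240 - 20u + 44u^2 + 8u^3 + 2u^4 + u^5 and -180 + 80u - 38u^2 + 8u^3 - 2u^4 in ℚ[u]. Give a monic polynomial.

10 + u^2

By polynomial division,
  u^5 + 2u^4 + 8u^3 + 44u^2 - 20u + 240 = (-(1/2)u - 3)(-2u^4 + 8u^3 - 38u^2 + 80u - 180) + (13u^3 - 30u^2 + 130u - 300)
  -2u^4 + 8u^3 - 38u^2 + 80u - 180 = (-(2/13)u + 44/169)(13u^3 - 30u^2 + 130u - 300) + (-(1722/169)u^2 - 17220/169)
  13u^3 - 30u^2 + 130u - 300 = (-(2197/1722)u + 845/287)(-(1722/169)u^2 - 17220/169) + (0)
Last nonzero remainder: -(1722/169)u^2 - 17220/169. Dividing through by -1722/169 gives the monic gcd u^2 + 10.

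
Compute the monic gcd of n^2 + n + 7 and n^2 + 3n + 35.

By polynomial division,
  n^2 + n + 7 = (n^2 + 3n + 35) + (-2n - 28)
  n^2 + 3n + 35 = (-(1/2)n + 11/2)(-2n - 28) + (189)
  -2n - 28 = (-(2/189)n - 4/27)(189) + (0)
The last nonzero remainder is the constant 189, so the polynomials are coprime and gcd = 1.

1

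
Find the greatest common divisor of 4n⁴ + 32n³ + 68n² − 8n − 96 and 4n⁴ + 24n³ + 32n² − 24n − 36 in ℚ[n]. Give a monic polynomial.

n² + 2n − 3

Repeated division with remainder:
  4n⁴ + 32n³ + 68n² − 8n − 96 = (4n⁴ + 24n³ + 32n² − 24n − 36) + (8n³ + 36n² + 16n − 60)
  4n⁴ + 24n³ + 32n² − 24n − 36 = ((1/2)n + 3/4)(8n³ + 36n² + 16n − 60) + (−3n² − 6n + 9)
  8n³ + 36n² + 16n − 60 = (−(8/3)n − 20/3)(−3n² − 6n + 9) + (0)
Last nonzero remainder: −3n² − 6n + 9. Dividing through by −3 gives the monic gcd n² + 2n − 3.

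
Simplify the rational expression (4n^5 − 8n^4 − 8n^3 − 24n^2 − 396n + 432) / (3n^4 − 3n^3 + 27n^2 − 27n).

(4n^2 − 4n − 48)/(3n)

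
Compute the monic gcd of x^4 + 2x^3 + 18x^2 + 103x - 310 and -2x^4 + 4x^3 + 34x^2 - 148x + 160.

By polynomial division,
  x^4 + 2x^3 + 18x^2 + 103x - 310 = (-1/2)(-2x^4 + 4x^3 + 34x^2 - 148x + 160) + (4x^3 + 35x^2 + 29x - 230)
  -2x^4 + 4x^3 + 34x^2 - 148x + 160 = (-(1/2)x + 43/8)(4x^3 + 35x^2 + 29x - 230) + (-(1117/8)x^2 - (3351/8)x + 5585/4)
  4x^3 + 35x^2 + 29x - 230 = (-(32/1117)x - 184/1117)(-(1117/8)x^2 - (3351/8)x + 5585/4) + (0)
Last nonzero remainder: -(1117/8)x^2 - (3351/8)x + 5585/4. Dividing through by -1117/8 gives the monic gcd x^2 + 3x - 10.

x^2 + 3x - 10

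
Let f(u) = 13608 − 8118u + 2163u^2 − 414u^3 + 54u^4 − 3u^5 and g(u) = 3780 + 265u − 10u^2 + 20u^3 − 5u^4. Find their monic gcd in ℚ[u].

Apply the Euclidean algorithm:
  −3u^5 + 54u^4 − 414u^3 + 2163u^2 − 8118u + 13608 = ((3/5)u − 42/5)(−5u^4 + 20u^3 − 10u^2 + 265u + 3780) + (−240u^3 + 1920u^2 − 8160u + 45360)
  −5u^4 + 20u^3 − 10u^2 + 265u + 3780 = ((1/48)u + 1/12)(−240u^3 + 1920u^2 − 8160u + 45360) + (0)
Last nonzero remainder: −240u^3 + 1920u^2 − 8160u + 45360. Dividing through by −240 gives the monic gcd u^3 − 8u^2 + 34u − 189.

−189 + 34u − 8u^2 + u^3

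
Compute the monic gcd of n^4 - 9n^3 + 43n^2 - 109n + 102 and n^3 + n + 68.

n^2 - 4n + 17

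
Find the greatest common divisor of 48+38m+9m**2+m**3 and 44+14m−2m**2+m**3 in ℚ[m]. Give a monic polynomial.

2+m

Apply the Euclidean algorithm:
  m**3+9m**2+38m+48 = (m**3−2m**2+14m+44) + (11m**2+24m+4)
  m**3−2m**2+14m+44 = ((1/11)m−46/121)(11m**2+24m+4) + ((2754/121)m+5508/121)
  11m**2+24m+4 = ((1331/2754)m+121/1377)((2754/121)m+5508/121) + (0)
Last nonzero remainder: (2754/121)m+5508/121. Dividing through by 2754/121 gives the monic gcd m+2.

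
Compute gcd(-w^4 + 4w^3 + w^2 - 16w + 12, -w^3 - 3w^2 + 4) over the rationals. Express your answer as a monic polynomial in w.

By polynomial division,
  -w^4 + 4w^3 + w^2 - 16w + 12 = (w - 7)(-w^3 - 3w^2 + 4) + (-20w^2 - 20w + 40)
  -w^3 - 3w^2 + 4 = ((1/20)w + 1/10)(-20w^2 - 20w + 40) + (0)
Last nonzero remainder: -20w^2 - 20w + 40. Dividing through by -20 gives the monic gcd w^2 + w - 2.

w^2 + w - 2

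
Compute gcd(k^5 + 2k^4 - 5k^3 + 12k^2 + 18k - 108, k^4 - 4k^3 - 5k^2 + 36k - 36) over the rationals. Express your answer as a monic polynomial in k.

k^2 + k - 6

Apply the Euclidean algorithm:
  k^5 + 2k^4 - 5k^3 + 12k^2 + 18k - 108 = (k + 6)(k^4 - 4k^3 - 5k^2 + 36k - 36) + (24k^3 + 6k^2 - 162k + 108)
  k^4 - 4k^3 - 5k^2 + 36k - 36 = ((1/24)k - 17/96)(24k^3 + 6k^2 - 162k + 108) + ((45/16)k^2 + (45/16)k - 135/8)
  24k^3 + 6k^2 - 162k + 108 = ((128/15)k - 32/5)((45/16)k^2 + (45/16)k - 135/8) + (0)
Last nonzero remainder: (45/16)k^2 + (45/16)k - 135/8. Dividing through by 45/16 gives the monic gcd k^2 + k - 6.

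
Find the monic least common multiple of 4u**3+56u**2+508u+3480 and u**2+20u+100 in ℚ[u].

u**4+24u**3+267u**2+2140u+8700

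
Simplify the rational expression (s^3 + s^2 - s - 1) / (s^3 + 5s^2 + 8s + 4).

By polynomial division,
  s^3 + s^2 - s - 1 = (s^3 + 5s^2 + 8s + 4) + (-4s^2 - 9s - 5)
  s^3 + 5s^2 + 8s + 4 = (-(1/4)s - 11/16)(-4s^2 - 9s - 5) + ((9/16)s + 9/16)
  -4s^2 - 9s - 5 = (-(64/9)s - 80/9)((9/16)s + 9/16) + (0)
Last nonzero remainder: (9/16)s + 9/16. Dividing through by 9/16 gives the monic gcd s + 1.
Cancel s + 1 from numerator and denominator to get the reduced form.

(s^2 - 1)/(s^2 + 4s + 4)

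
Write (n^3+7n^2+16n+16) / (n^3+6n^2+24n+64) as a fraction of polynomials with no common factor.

Repeated division with remainder:
  n^3+7n^2+16n+16 = (n^3+6n^2+24n+64) + (n^2-8n-48)
  n^3+6n^2+24n+64 = (n+14)(n^2-8n-48) + (184n+736)
  n^2-8n-48 = ((1/184)n-3/46)(184n+736) + (0)
Last nonzero remainder: 184n+736. Dividing through by 184 gives the monic gcd n+4.
Cancel n+4 from numerator and denominator to get the reduced form.

(n^2+3n+4)/(n^2+2n+16)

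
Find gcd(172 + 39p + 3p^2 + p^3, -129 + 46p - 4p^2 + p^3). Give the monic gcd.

By polynomial division,
  p^3 + 3p^2 + 39p + 172 = (p^3 - 4p^2 + 46p - 129) + (7p^2 - 7p + 301)
  p^3 - 4p^2 + 46p - 129 = ((1/7)p - 3/7)(7p^2 - 7p + 301) + (0)
Last nonzero remainder: 7p^2 - 7p + 301. Dividing through by 7 gives the monic gcd p^2 - p + 43.

43 - p + p^2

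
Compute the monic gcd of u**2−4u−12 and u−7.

Repeated division with remainder:
  u**2−4u−12 = (u+3)(u−7) + (9)
  u−7 = ((1/9)u−7/9)(9) + (0)
The last nonzero remainder is the constant 9, so the polynomials are coprime and gcd = 1.

1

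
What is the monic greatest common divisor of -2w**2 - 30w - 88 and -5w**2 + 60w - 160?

1

By polynomial division,
  -2w**2 - 30w - 88 = (2/5)(-5w**2 + 60w - 160) + (-54w - 24)
  -5w**2 + 60w - 160 = ((5/54)w - 280/243)(-54w - 24) + (-15200/81)
  -54w - 24 = ((2187/7600)w + 243/1900)(-15200/81) + (0)
The last nonzero remainder is the constant -15200/81, so the polynomials are coprime and gcd = 1.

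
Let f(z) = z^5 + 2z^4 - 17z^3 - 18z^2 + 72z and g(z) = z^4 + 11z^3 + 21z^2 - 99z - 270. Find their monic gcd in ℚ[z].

z^2 - 9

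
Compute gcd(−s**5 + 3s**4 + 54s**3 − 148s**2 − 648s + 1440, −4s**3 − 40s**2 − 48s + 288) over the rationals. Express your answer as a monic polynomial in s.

Repeated division with remainder:
  −s**5 + 3s**4 + 54s**3 − 148s**2 − 648s + 1440 = ((1/4)s**2 − (13/4)s + 16)(−4s**3 − 40s**2 − 48s + 288) + (264s**2 + 1056s − 3168)
  −4s**3 − 40s**2 − 48s + 288 = (−(1/66)s − 1/11)(264s**2 + 1056s − 3168) + (0)
Last nonzero remainder: 264s**2 + 1056s − 3168. Dividing through by 264 gives the monic gcd s**2 + 4s − 12.

s**2 + 4s − 12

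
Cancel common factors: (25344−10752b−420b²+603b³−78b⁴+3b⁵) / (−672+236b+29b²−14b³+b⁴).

(264−57b+3b²)/(−7+b)

By polynomial division,
  3b⁵−78b⁴+603b³−420b²−10752b+25344 = (3b−36)(b⁴−14b³+29b²+236b−672) + (12b³−84b²−240b+1152)
  b⁴−14b³+29b²+236b−672 = ((1/12)b−7/12)(12b³−84b²−240b+1152) + (0)
Last nonzero remainder: 12b³−84b²−240b+1152. Dividing through by 12 gives the monic gcd b³−7b²−20b+96.
Cancel b³−7b²−20b+96 from numerator and denominator to get the reduced form.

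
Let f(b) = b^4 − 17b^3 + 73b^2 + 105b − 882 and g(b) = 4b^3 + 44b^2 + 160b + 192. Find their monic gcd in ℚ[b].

Apply the Euclidean algorithm:
  b^4 − 17b^3 + 73b^2 + 105b − 882 = ((1/4)b − 7)(4b^3 + 44b^2 + 160b + 192) + (341b^2 + 1177b + 462)
  4b^3 + 44b^2 + 160b + 192 = ((4/341)b + 936/10571)(341b^2 + 1177b + 462) + ((48400/961)b + 145200/961)
  341b^2 + 1177b + 462 = ((29791/4400)b + 6727/2200)((48400/961)b + 145200/961) + (0)
Last nonzero remainder: (48400/961)b + 145200/961. Dividing through by 48400/961 gives the monic gcd b + 3.

b + 3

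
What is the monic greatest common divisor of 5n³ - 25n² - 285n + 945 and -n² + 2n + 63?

Euclidean algorithm in ℚ[n]:
  5n³ - 25n² - 285n + 945 = (-5n + 15)(-n² + 2n + 63) + (0)
Last nonzero remainder: -n² + 2n + 63. Dividing through by -1 gives the monic gcd n² - 2n - 63.

n² - 2n - 63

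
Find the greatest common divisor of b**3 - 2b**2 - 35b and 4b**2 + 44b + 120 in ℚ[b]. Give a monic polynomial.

b + 5

Apply the Euclidean algorithm:
  b**3 - 2b**2 - 35b = ((1/4)b - 13/4)(4b**2 + 44b + 120) + (78b + 390)
  4b**2 + 44b + 120 = ((2/39)b + 4/13)(78b + 390) + (0)
Last nonzero remainder: 78b + 390. Dividing through by 78 gives the monic gcd b + 5.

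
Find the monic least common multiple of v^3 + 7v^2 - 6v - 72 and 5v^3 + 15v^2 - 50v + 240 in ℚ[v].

Euclidean algorithm in ℚ[v]:
  v^3 + 7v^2 - 6v - 72 = (1/5)(5v^3 + 15v^2 - 50v + 240) + (4v^2 + 4v - 120)
  5v^3 + 15v^2 - 50v + 240 = ((5/4)v + 5/2)(4v^2 + 4v - 120) + (90v + 540)
  4v^2 + 4v - 120 = ((2/45)v - 2/9)(90v + 540) + (0)
Last nonzero remainder: 90v + 540. Dividing through by 90 gives the monic gcd v + 6.
Then lcm(f, g) = f·g / gcd(f, g); expanding and making the result monic gives the answer.

v^5 + 4v^4 - 19v^3 + 2v^2 + 168v - 576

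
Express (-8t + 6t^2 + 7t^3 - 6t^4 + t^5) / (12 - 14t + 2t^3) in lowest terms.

Apply the Euclidean algorithm:
  t^5 - 6t^4 + 7t^3 + 6t^2 - 8t = ((1/2)t^2 - 3t + 7)(2t^3 - 14t + 12) + (-42t^2 + 126t - 84)
  2t^3 - 14t + 12 = (-(1/21)t - 1/7)(-42t^2 + 126t - 84) + (0)
Last nonzero remainder: -42t^2 + 126t - 84. Dividing through by -42 gives the monic gcd t^2 - 3t + 2.
Cancel t^2 - 3t + 2 from numerator and denominator to get the reduced form.

(-4t - 3t^2 + t^3)/(6 + 2t)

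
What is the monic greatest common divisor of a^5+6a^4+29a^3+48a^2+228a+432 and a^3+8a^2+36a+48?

a^3+8a^2+36a+48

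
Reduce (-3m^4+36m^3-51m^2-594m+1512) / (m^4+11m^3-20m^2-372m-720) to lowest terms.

Repeated division with remainder:
  -3m^4+36m^3-51m^2-594m+1512 = (-3)(m^4+11m^3-20m^2-372m-720) + (69m^3-111m^2-1710m-648)
  m^4+11m^3-20m^2-372m-720 = ((1/69)m+290/1587)(69m^3-111m^2-1710m-648) + ((13260/529)m^2-(26520/529)m-318240/529)
  69m^3-111m^2-1710m-648 = ((12167/4420)m+4761/4420)((13260/529)m^2-(26520/529)m-318240/529) + (0)
Last nonzero remainder: (13260/529)m^2-(26520/529)m-318240/529. Dividing through by 13260/529 gives the monic gcd m^2-2m-24.
Cancel m^2-2m-24 from numerator and denominator to get the reduced form.

(-3m^2+30m-63)/(m^2+13m+30)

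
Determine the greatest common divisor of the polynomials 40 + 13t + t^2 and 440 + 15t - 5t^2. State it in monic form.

Euclidean algorithm in ℚ[t]:
  t^2 + 13t + 40 = (-1/5)(-5t^2 + 15t + 440) + (16t + 128)
  -5t^2 + 15t + 440 = (-(5/16)t + 55/16)(16t + 128) + (0)
Last nonzero remainder: 16t + 128. Dividing through by 16 gives the monic gcd t + 8.

8 + t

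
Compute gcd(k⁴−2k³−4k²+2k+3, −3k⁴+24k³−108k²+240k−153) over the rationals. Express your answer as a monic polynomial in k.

By polynomial division,
  k⁴−2k³−4k²+2k+3 = (−1/3)(−3k⁴+24k³−108k²+240k−153) + (6k³−40k²+82k−48)
  −3k⁴+24k³−108k²+240k−153 = (−(1/2)k+2/3)(6k³−40k²+82k−48) + (−(121/3)k²+(484/3)k−121)
  6k³−40k²+82k−48 = (−(18/121)k+48/121)(−(121/3)k²+(484/3)k−121) + (0)
Last nonzero remainder: −(121/3)k²+(484/3)k−121. Dividing through by −121/3 gives the monic gcd k²−4k+3.

k²−4k+3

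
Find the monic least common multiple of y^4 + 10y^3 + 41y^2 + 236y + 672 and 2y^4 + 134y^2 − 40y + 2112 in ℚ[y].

Euclidean algorithm in ℚ[y]:
  y^4 + 10y^3 + 41y^2 + 236y + 672 = (1/2)(2y^4 + 134y^2 − 40y + 2112) + (10y^3 − 26y^2 + 256y − 384)
  2y^4 + 134y^2 − 40y + 2112 = ((1/5)y + 13/25)(10y^3 − 26y^2 + 256y − 384) + ((2408/25)y^2 − (2408/25)y + 57792/25)
  10y^3 − 26y^2 + 256y − 384 = ((125/1204)y − 50/301)((2408/25)y^2 − (2408/25)y + 57792/25) + (0)
Last nonzero remainder: (2408/25)y^2 − (2408/25)y + 57792/25. Dividing through by 2408/25 gives the monic gcd y^2 − y + 24.
Then lcm(f, g) = f·g / gcd(f, g); expanding and making the result monic gives the answer.

y^6 + 11y^5 + 95y^4 + 717y^3 + 2712y^2 + 11056y + 29568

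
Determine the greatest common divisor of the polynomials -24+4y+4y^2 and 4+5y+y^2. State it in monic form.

1

Euclidean algorithm in ℚ[y]:
  4y^2+4y-24 = (4)(y^2+5y+4) + (-16y-40)
  y^2+5y+4 = (-(1/16)y-5/32)(-16y-40) + (-9/4)
  -16y-40 = ((64/9)y+160/9)(-9/4) + (0)
The last nonzero remainder is the constant -9/4, so the polynomials are coprime and gcd = 1.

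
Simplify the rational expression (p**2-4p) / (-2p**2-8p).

Apply the Euclidean algorithm:
  p**2-4p = (-1/2)(-2p**2-8p) + (-8p)
  -2p**2-8p = ((1/4)p+1)(-8p) + (0)
Last nonzero remainder: -8p. Dividing through by -8 gives the monic gcd p.
Cancel p from numerator and denominator to get the reduced form.

(-p+4)/(2p+8)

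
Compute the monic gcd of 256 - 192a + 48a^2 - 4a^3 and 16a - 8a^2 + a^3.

16 - 8a + a^2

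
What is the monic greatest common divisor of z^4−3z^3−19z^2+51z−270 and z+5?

Euclidean algorithm in ℚ[z]:
  z^4−3z^3−19z^2+51z−270 = (z^3−8z^2+21z−54)(z+5) + (0)
The last nonzero remainder z+5 is already monic.

z+5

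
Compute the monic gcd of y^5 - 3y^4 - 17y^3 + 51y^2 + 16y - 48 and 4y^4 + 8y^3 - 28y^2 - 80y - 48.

y^2 - 2y - 3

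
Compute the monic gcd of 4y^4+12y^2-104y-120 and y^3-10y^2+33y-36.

y-3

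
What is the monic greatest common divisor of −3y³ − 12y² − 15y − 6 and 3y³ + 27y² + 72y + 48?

y + 1

Repeated division with remainder:
  −3y³ − 12y² − 15y − 6 = (−1)(3y³ + 27y² + 72y + 48) + (15y² + 57y + 42)
  3y³ + 27y² + 72y + 48 = ((1/5)y + 26/25)(15y² + 57y + 42) + ((108/25)y + 108/25)
  15y² + 57y + 42 = ((125/36)y + 175/18)((108/25)y + 108/25) + (0)
Last nonzero remainder: (108/25)y + 108/25. Dividing through by 108/25 gives the monic gcd y + 1.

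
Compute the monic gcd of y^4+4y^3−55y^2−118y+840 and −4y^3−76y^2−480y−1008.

y^2+13y+42

Euclidean algorithm in ℚ[y]:
  y^4+4y^3−55y^2−118y+840 = (−(1/4)y+15/4)(−4y^3−76y^2−480y−1008) + (110y^2+1430y+4620)
  −4y^3−76y^2−480y−1008 = (−(2/55)y−12/55)(110y^2+1430y+4620) + (0)
Last nonzero remainder: 110y^2+1430y+4620. Dividing through by 110 gives the monic gcd y^2+13y+42.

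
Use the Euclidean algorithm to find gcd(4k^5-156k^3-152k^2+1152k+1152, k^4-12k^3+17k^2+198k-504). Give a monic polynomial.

k^3-5k^2-18k+72

Repeated division with remainder:
  4k^5-156k^3-152k^2+1152k+1152 = (4k+48)(k^4-12k^3+17k^2+198k-504) + (352k^3-1760k^2-6336k+25344)
  k^4-12k^3+17k^2+198k-504 = ((1/352)k-7/352)(352k^3-1760k^2-6336k+25344) + (0)
Last nonzero remainder: 352k^3-1760k^2-6336k+25344. Dividing through by 352 gives the monic gcd k^3-5k^2-18k+72.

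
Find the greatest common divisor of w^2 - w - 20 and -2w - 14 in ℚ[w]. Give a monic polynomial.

1

Apply the Euclidean algorithm:
  w^2 - w - 20 = (-(1/2)w + 4)(-2w - 14) + (36)
  -2w - 14 = (-(1/18)w - 7/18)(36) + (0)
The last nonzero remainder is the constant 36, so the polynomials are coprime and gcd = 1.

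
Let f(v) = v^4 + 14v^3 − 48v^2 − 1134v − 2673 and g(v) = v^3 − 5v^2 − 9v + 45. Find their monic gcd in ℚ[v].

Euclidean algorithm in ℚ[v]:
  v^4 + 14v^3 − 48v^2 − 1134v − 2673 = (v + 19)(v^3 − 5v^2 − 9v + 45) + (56v^2 − 1008v − 3528)
  v^3 − 5v^2 − 9v + 45 = ((1/56)v + 13/56)(56v^2 − 1008v − 3528) + (288v + 864)
  56v^2 − 1008v − 3528 = ((7/36)v − 49/12)(288v + 864) + (0)
Last nonzero remainder: 288v + 864. Dividing through by 288 gives the monic gcd v + 3.

v + 3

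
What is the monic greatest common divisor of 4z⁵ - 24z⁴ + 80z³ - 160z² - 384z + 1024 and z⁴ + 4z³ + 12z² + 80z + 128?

Euclidean algorithm in ℚ[z]:
  4z⁵ - 24z⁴ + 80z³ - 160z² - 384z + 1024 = (4z - 40)(z⁴ + 4z³ + 12z² + 80z + 128) + (192z³ + 2304z + 6144)
  z⁴ + 4z³ + 12z² + 80z + 128 = ((1/192)z + 1/48)(192z³ + 2304z + 6144) + (0)
Last nonzero remainder: 192z³ + 2304z + 6144. Dividing through by 192 gives the monic gcd z³ + 12z + 32.

z³ + 12z + 32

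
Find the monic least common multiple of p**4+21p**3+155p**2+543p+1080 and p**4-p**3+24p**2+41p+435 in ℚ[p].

By polynomial division,
  p**4+21p**3+155p**2+543p+1080 = (p**4-p**3+24p**2+41p+435) + (22p**3+131p**2+502p+645)
  p**4-p**3+24p**2+41p+435 = ((1/22)p-153/484)(22p**3+131p**2+502p+645) + ((20615/484)p**2+(20615/121)p+309225/484)
  22p**3+131p**2+502p+645 = ((10648/20615)p+20812/20615)((20615/484)p**2+(20615/121)p+309225/484) + (0)
Last nonzero remainder: (20615/484)p**2+(20615/121)p+309225/484. Dividing through by 20615/484 gives the monic gcd p**2+4p+15.
Then lcm(f, g) = f·g / gcd(f, g); expanding and making the result monic gives the answer.

p**6+16p**5+79p**4+377p**3+2860p**2+10347p+31320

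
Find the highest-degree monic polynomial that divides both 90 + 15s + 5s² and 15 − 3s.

1

By polynomial division,
  5s² + 15s + 90 = (−(5/3)s − 40/3)(−3s + 15) + (290)
  −3s + 15 = (−(3/290)s + 3/58)(290) + (0)
The last nonzero remainder is the constant 290, so the polynomials are coprime and gcd = 1.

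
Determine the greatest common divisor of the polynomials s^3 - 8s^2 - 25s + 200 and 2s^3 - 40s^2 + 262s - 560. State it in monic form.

Euclidean algorithm in ℚ[s]:
  s^3 - 8s^2 - 25s + 200 = (1/2)(2s^3 - 40s^2 + 262s - 560) + (12s^2 - 156s + 480)
  2s^3 - 40s^2 + 262s - 560 = ((1/6)s - 7/6)(12s^2 - 156s + 480) + (0)
Last nonzero remainder: 12s^2 - 156s + 480. Dividing through by 12 gives the monic gcd s^2 - 13s + 40.

s^2 - 13s + 40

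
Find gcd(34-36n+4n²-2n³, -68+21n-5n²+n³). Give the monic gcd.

17-n+n²

Repeated division with remainder:
  -2n³+4n²-36n+34 = (-2)(n³-5n²+21n-68) + (-6n²+6n-102)
  n³-5n²+21n-68 = (-(1/6)n+2/3)(-6n²+6n-102) + (0)
Last nonzero remainder: -6n²+6n-102. Dividing through by -6 gives the monic gcd n²-n+17.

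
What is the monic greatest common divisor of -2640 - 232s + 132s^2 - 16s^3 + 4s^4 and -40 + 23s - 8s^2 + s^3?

By polynomial division,
  4s^4 - 16s^3 + 132s^2 - 232s - 2640 = (4s + 16)(s^3 - 8s^2 + 23s - 40) + (168s^2 - 440s - 2000)
  s^3 - 8s^2 + 23s - 40 = ((1/168)s - 113/3528)(168s^2 - 440s - 2000) + ((9178/441)s - 45890/441)
  168s^2 - 440s - 2000 = ((37044/4589)s + 88200/4589)((9178/441)s - 45890/441) + (0)
Last nonzero remainder: (9178/441)s - 45890/441. Dividing through by 9178/441 gives the monic gcd s - 5.

-5 + s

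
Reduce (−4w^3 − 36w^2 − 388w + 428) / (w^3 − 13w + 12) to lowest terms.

(−4w^2 − 40w − 428)/(w^2 + w − 12)

Euclidean algorithm in ℚ[w]:
  −4w^3 − 36w^2 − 388w + 428 = (−4)(w^3 − 13w + 12) + (−36w^2 − 440w + 476)
  w^3 − 13w + 12 = (−(1/36)w + 55/162)(−36w^2 − 440w + 476) + ((12118/81)w − 12118/81)
  −36w^2 − 440w + 476 = (−(1458/6059)w − 19278/6059)((12118/81)w − 12118/81) + (0)
Last nonzero remainder: (12118/81)w − 12118/81. Dividing through by 12118/81 gives the monic gcd w − 1.
Cancel w − 1 from numerator and denominator to get the reduced form.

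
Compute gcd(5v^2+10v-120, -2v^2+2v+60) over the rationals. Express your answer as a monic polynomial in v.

Apply the Euclidean algorithm:
  5v^2+10v-120 = (-5/2)(-2v^2+2v+60) + (15v+30)
  -2v^2+2v+60 = (-(2/15)v+2/5)(15v+30) + (48)
  15v+30 = ((5/16)v+5/8)(48) + (0)
The last nonzero remainder is the constant 48, so the polynomials are coprime and gcd = 1.

1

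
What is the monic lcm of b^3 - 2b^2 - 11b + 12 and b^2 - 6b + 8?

b^4 - 4b^3 - 7b^2 + 34b - 24

Repeated division with remainder:
  b^3 - 2b^2 - 11b + 12 = (b + 4)(b^2 - 6b + 8) + (5b - 20)
  b^2 - 6b + 8 = ((1/5)b - 2/5)(5b - 20) + (0)
Last nonzero remainder: 5b - 20. Dividing through by 5 gives the monic gcd b - 4.
Then lcm(f, g) = f·g / gcd(f, g); expanding and making the result monic gives the answer.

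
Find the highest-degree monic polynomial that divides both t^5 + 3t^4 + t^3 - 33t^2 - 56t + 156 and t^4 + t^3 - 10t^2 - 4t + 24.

t^3 - t^2 - 8t + 12

Repeated division with remainder:
  t^5 + 3t^4 + t^3 - 33t^2 - 56t + 156 = (t + 2)(t^4 + t^3 - 10t^2 - 4t + 24) + (9t^3 - 9t^2 - 72t + 108)
  t^4 + t^3 - 10t^2 - 4t + 24 = ((1/9)t + 2/9)(9t^3 - 9t^2 - 72t + 108) + (0)
Last nonzero remainder: 9t^3 - 9t^2 - 72t + 108. Dividing through by 9 gives the monic gcd t^3 - t^2 - 8t + 12.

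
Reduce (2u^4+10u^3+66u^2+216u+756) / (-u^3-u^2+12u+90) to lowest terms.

(-2u^2+2u-42)/(u-5)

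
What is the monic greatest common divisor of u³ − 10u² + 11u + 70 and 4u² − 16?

u + 2

By polynomial division,
  u³ − 10u² + 11u + 70 = ((1/4)u − 5/2)(4u² − 16) + (15u + 30)
  4u² − 16 = ((4/15)u − 8/15)(15u + 30) + (0)
Last nonzero remainder: 15u + 30. Dividing through by 15 gives the monic gcd u + 2.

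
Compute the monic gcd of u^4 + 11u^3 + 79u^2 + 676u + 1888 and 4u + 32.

u + 8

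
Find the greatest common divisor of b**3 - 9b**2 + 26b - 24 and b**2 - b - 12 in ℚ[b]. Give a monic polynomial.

Euclidean algorithm in ℚ[b]:
  b**3 - 9b**2 + 26b - 24 = (b - 8)(b**2 - b - 12) + (30b - 120)
  b**2 - b - 12 = ((1/30)b + 1/10)(30b - 120) + (0)
Last nonzero remainder: 30b - 120. Dividing through by 30 gives the monic gcd b - 4.

b - 4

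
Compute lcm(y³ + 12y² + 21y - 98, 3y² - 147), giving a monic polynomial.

Apply the Euclidean algorithm:
  y³ + 12y² + 21y - 98 = ((1/3)y + 4)(3y² - 147) + (70y + 490)
  3y² - 147 = ((3/70)y - 3/10)(70y + 490) + (0)
Last nonzero remainder: 70y + 490. Dividing through by 70 gives the monic gcd y + 7.
Then lcm(f, g) = f·g / gcd(f, g); expanding and making the result monic gives the answer.

y⁴ + 5y³ - 63y² - 245y + 686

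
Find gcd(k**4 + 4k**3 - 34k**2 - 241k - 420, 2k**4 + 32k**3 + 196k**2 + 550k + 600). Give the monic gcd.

k**3 + 11k**2 + 43k + 60

Apply the Euclidean algorithm:
  k**4 + 4k**3 - 34k**2 - 241k - 420 = (1/2)(2k**4 + 32k**3 + 196k**2 + 550k + 600) + (-12k**3 - 132k**2 - 516k - 720)
  2k**4 + 32k**3 + 196k**2 + 550k + 600 = (-(1/6)k - 5/6)(-12k**3 - 132k**2 - 516k - 720) + (0)
Last nonzero remainder: -12k**3 - 132k**2 - 516k - 720. Dividing through by -12 gives the monic gcd k**3 + 11k**2 + 43k + 60.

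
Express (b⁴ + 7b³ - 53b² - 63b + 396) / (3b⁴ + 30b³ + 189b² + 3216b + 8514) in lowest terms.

Euclidean algorithm in ℚ[b]:
  b⁴ + 7b³ - 53b² - 63b + 396 = (1/3)(3b⁴ + 30b³ + 189b² + 3216b + 8514) + (-3b³ - 116b² - 1135b - 2442)
  3b⁴ + 30b³ + 189b² + 3216b + 8514 = (-b + 86/3)(-3b³ - 116b² - 1135b - 2442) + ((7138/3)b² + (99932/3)b + 78518)
  -3b³ - 116b² - 1135b - 2442 = (-(9/7138)b - 111/3569)((7138/3)b² + (99932/3)b + 78518) + (0)
Last nonzero remainder: (7138/3)b² + (99932/3)b + 78518. Dividing through by 7138/3 gives the monic gcd b² + 14b + 33.
Cancel b² + 14b + 33 from numerator and denominator to get the reduced form.

(b² - 7b + 12)/(3b² - 12b + 258)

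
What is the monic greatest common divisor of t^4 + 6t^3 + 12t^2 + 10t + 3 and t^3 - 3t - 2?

t^2 + 2t + 1

Apply the Euclidean algorithm:
  t^4 + 6t^3 + 12t^2 + 10t + 3 = (t + 6)(t^3 - 3t - 2) + (15t^2 + 30t + 15)
  t^3 - 3t - 2 = ((1/15)t - 2/15)(15t^2 + 30t + 15) + (0)
Last nonzero remainder: 15t^2 + 30t + 15. Dividing through by 15 gives the monic gcd t^2 + 2t + 1.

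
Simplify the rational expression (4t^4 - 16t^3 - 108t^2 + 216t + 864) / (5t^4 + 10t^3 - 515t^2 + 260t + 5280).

(4t^2 - 12t - 72)/(5t^2 + 15t - 440)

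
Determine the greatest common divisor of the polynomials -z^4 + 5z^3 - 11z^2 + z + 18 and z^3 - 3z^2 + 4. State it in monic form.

Repeated division with remainder:
  -z^4 + 5z^3 - 11z^2 + z + 18 = (-z + 2)(z^3 - 3z^2 + 4) + (-5z^2 + 5z + 10)
  z^3 - 3z^2 + 4 = (-(1/5)z + 2/5)(-5z^2 + 5z + 10) + (0)
Last nonzero remainder: -5z^2 + 5z + 10. Dividing through by -5 gives the monic gcd z^2 - z - 2.

z^2 - z - 2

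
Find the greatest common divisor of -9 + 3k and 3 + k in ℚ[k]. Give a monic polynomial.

1

Apply the Euclidean algorithm:
  3k - 9 = (3)(k + 3) + (-18)
  k + 3 = (-(1/18)k - 1/6)(-18) + (0)
The last nonzero remainder is the constant -18, so the polynomials are coprime and gcd = 1.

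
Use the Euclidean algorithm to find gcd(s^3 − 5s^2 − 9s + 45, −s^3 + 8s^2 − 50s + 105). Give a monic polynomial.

s − 3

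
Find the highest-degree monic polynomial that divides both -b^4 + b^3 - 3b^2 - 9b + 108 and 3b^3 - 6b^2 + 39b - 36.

Apply the Euclidean algorithm:
  -b^4 + b^3 - 3b^2 - 9b + 108 = (-(1/3)b - 1/3)(3b^3 - 6b^2 + 39b - 36) + (8b^2 - 8b + 96)
  3b^3 - 6b^2 + 39b - 36 = ((3/8)b - 3/8)(8b^2 - 8b + 96) + (0)
Last nonzero remainder: 8b^2 - 8b + 96. Dividing through by 8 gives the monic gcd b^2 - b + 12.

b^2 - b + 12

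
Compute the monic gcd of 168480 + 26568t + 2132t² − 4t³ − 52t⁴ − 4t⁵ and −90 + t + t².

−90 + t + t²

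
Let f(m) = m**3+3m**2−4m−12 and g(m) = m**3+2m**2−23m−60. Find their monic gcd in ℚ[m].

m+3

Euclidean algorithm in ℚ[m]:
  m**3+3m**2−4m−12 = (m**3+2m**2−23m−60) + (m**2+19m+48)
  m**3+2m**2−23m−60 = (m−17)(m**2+19m+48) + (252m+756)
  m**2+19m+48 = ((1/252)m+4/63)(252m+756) + (0)
Last nonzero remainder: 252m+756. Dividing through by 252 gives the monic gcd m+3.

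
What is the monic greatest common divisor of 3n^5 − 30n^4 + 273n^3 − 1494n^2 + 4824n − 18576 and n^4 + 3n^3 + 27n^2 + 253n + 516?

n^2 − 4n + 43

By polynomial division,
  3n^5 − 30n^4 + 273n^3 − 1494n^2 + 4824n − 18576 = (3n − 39)(n^4 + 3n^3 + 27n^2 + 253n + 516) + (309n^3 − 1200n^2 + 13143n + 1548)
  n^4 + 3n^3 + 27n^2 + 253n + 516 = ((1/309)n + 709/31827)(309n^3 − 1200n^2 + 13143n + 1548) + ((118800/10609)n^2 − (475200/10609)n + 5108400/10609)
  309n^3 − 1200n^2 + 13143n + 1548 = ((1092727/39600)n + 10609/3300)((118800/10609)n^2 − (475200/10609)n + 5108400/10609) + (0)
Last nonzero remainder: (118800/10609)n^2 − (475200/10609)n + 5108400/10609. Dividing through by 118800/10609 gives the monic gcd n^2 − 4n + 43.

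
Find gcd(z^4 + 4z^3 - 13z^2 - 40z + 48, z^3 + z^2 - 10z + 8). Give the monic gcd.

z^2 + 3z - 4

By polynomial division,
  z^4 + 4z^3 - 13z^2 - 40z + 48 = (z + 3)(z^3 + z^2 - 10z + 8) + (-6z^2 - 18z + 24)
  z^3 + z^2 - 10z + 8 = (-(1/6)z + 1/3)(-6z^2 - 18z + 24) + (0)
Last nonzero remainder: -6z^2 - 18z + 24. Dividing through by -6 gives the monic gcd z^2 + 3z - 4.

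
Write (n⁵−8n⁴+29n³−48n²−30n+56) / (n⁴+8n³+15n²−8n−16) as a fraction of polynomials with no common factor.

(n³−8n²+30n−56)/(n²+8n+16)

Apply the Euclidean algorithm:
  n⁵−8n⁴+29n³−48n²−30n+56 = (n−16)(n⁴+8n³+15n²−8n−16) + (142n³+200n²−142n−200)
  n⁴+8n³+15n²−8n−16 = ((1/142)n+234/5041)(142n³+200n²−142n−200) + ((33856/5041)n²−33856/5041)
  142n³+200n²−142n−200 = ((357911/16928)n+126025/4232)((33856/5041)n²−33856/5041) + (0)
Last nonzero remainder: (33856/5041)n²−33856/5041. Dividing through by 33856/5041 gives the monic gcd n²−1.
Cancel n²−1 from numerator and denominator to get the reduced form.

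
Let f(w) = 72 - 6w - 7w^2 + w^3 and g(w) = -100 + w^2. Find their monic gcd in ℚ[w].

1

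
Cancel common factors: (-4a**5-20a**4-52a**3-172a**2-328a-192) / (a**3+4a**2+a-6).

(-4a**3-28a-32)/(a-1)

Euclidean algorithm in ℚ[a]:
  -4a**5-20a**4-52a**3-172a**2-328a-192 = (-4a**2-4a-32)(a**3+4a**2+a-6) + (-64a**2-320a-384)
  a**3+4a**2+a-6 = (-(1/64)a+1/64)(-64a**2-320a-384) + (0)
Last nonzero remainder: -64a**2-320a-384. Dividing through by -64 gives the monic gcd a**2+5a+6.
Cancel a**2+5a+6 from numerator and denominator to get the reduced form.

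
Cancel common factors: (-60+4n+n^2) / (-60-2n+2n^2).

(10+n)/(10+2n)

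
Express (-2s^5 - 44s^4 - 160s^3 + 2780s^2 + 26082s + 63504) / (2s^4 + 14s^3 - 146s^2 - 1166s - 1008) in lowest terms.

(-s^2 - 16s - 63)/(s + 1)

Repeated division with remainder:
  -2s^5 - 44s^4 - 160s^3 + 2780s^2 + 26082s + 63504 = (-s - 15)(2s^4 + 14s^3 - 146s^2 - 1166s - 1008) + (-96s^3 - 576s^2 + 7584s + 48384)
  2s^4 + 14s^3 - 146s^2 - 1166s - 1008 = (-(1/48)s - 1/48)(-96s^3 - 576s^2 + 7584s + 48384) + (0)
Last nonzero remainder: -96s^3 - 576s^2 + 7584s + 48384. Dividing through by -96 gives the monic gcd s^3 + 6s^2 - 79s - 504.
Cancel s^3 + 6s^2 - 79s - 504 from numerator and denominator to get the reduced form.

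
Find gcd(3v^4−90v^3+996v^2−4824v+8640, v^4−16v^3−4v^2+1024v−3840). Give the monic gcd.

v^3−24v^2+188v−480

Euclidean algorithm in ℚ[v]:
  3v^4−90v^3+996v^2−4824v+8640 = (3)(v^4−16v^3−4v^2+1024v−3840) + (−42v^3+1008v^2−7896v+20160)
  v^4−16v^3−4v^2+1024v−3840 = (−(1/42)v−4/21)(−42v^3+1008v^2−7896v+20160) + (0)
Last nonzero remainder: −42v^3+1008v^2−7896v+20160. Dividing through by −42 gives the monic gcd v^3−24v^2+188v−480.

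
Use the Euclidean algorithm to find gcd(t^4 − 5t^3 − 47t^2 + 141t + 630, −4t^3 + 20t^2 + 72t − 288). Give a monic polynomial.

Euclidean algorithm in ℚ[t]:
  t^4 − 5t^3 − 47t^2 + 141t + 630 = (−(1/4)t)(−4t^3 + 20t^2 + 72t − 288) + (−29t^2 + 69t + 630)
  −4t^3 + 20t^2 + 72t − 288 = ((4/29)t − 304/841)(−29t^2 + 69t + 630) + ((8448/841)t − 50688/841)
  −29t^2 + 69t + 630 = (−(24389/8448)t − 29435/2816)((8448/841)t − 50688/841) + (0)
Last nonzero remainder: (8448/841)t − 50688/841. Dividing through by 8448/841 gives the monic gcd t − 6.

t − 6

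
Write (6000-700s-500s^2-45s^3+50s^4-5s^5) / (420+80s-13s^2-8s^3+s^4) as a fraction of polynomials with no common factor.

(-100+45s-5s^2)/(-7+s)

Repeated division with remainder:
  -5s^5+50s^4-45s^3-500s^2-700s+6000 = (-5s+10)(s^4-8s^3-13s^2+80s+420) + (-30s^3+30s^2+600s+1800)
  s^4-8s^3-13s^2+80s+420 = (-(1/30)s+7/30)(-30s^3+30s^2+600s+1800) + (0)
Last nonzero remainder: -30s^3+30s^2+600s+1800. Dividing through by -30 gives the monic gcd s^3-s^2-20s-60.
Cancel s^3-s^2-20s-60 from numerator and denominator to get the reduced form.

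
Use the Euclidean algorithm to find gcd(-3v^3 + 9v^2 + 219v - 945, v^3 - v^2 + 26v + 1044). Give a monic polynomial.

By polynomial division,
  -3v^3 + 9v^2 + 219v - 945 = (-3)(v^3 - v^2 + 26v + 1044) + (6v^2 + 297v + 2187)
  v^3 - v^2 + 26v + 1044 = ((1/6)v - 101/12)(6v^2 + 297v + 2187) + ((8645/4)v + 77805/4)
  6v^2 + 297v + 2187 = ((24/8645)v + 972/8645)((8645/4)v + 77805/4) + (0)
Last nonzero remainder: (8645/4)v + 77805/4. Dividing through by 8645/4 gives the monic gcd v + 9.

v + 9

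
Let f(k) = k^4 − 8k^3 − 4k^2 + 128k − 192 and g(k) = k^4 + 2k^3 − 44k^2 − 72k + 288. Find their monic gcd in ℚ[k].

k^3 − 4k^2 − 20k + 48

Euclidean algorithm in ℚ[k]:
  k^4 − 8k^3 − 4k^2 + 128k − 192 = (k^4 + 2k^3 − 44k^2 − 72k + 288) + (−10k^3 + 40k^2 + 200k − 480)
  k^4 + 2k^3 − 44k^2 − 72k + 288 = (−(1/10)k − 3/5)(−10k^3 + 40k^2 + 200k − 480) + (0)
Last nonzero remainder: −10k^3 + 40k^2 + 200k − 480. Dividing through by −10 gives the monic gcd k^3 − 4k^2 − 20k + 48.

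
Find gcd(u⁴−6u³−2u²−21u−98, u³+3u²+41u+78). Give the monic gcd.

By polynomial division,
  u⁴−6u³−2u²−21u−98 = (u−9)(u³+3u²+41u+78) + (−16u²+270u+604)
  u³+3u²+41u+78 = (−(1/16)u−159/128)(−16u²+270u+604) + ((26505/64)u+26505/32)
  −16u²+270u+604 = (−(1024/26505)u+19328/26505)((26505/64)u+26505/32) + (0)
Last nonzero remainder: (26505/64)u+26505/32. Dividing through by 26505/64 gives the monic gcd u+2.

u+2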